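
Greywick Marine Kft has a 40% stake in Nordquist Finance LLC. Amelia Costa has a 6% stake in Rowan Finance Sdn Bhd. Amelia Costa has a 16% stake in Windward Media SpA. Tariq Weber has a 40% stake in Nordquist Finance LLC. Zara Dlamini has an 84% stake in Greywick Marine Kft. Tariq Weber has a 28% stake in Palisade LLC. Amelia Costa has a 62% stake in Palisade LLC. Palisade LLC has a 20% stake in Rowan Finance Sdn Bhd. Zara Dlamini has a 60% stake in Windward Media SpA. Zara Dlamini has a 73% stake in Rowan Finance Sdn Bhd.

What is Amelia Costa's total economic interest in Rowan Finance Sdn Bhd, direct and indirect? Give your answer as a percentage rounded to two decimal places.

Amelia reaches Rowan along 2 paths.
Via Palisade: 62% × 20% = 12.4%.
Direct stake: 6% = 6%.
Total: 12.4% + 6% = 18.4%.
Rounded: 18.40%.

18.40%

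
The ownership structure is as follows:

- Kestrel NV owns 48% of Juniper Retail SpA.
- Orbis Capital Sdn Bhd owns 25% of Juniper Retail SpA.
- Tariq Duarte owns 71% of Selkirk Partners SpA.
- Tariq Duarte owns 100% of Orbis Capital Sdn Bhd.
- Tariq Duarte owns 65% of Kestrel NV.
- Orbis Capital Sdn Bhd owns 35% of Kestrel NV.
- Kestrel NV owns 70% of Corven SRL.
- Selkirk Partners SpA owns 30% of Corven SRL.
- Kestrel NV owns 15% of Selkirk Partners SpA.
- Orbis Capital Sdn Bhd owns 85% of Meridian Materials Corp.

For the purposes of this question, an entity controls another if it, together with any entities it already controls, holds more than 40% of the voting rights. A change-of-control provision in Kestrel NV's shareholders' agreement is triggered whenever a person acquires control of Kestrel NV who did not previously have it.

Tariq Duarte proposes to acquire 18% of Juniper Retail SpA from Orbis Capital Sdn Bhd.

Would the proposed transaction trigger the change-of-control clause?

No

The purchase adds only to Tariq's holdings (Orbis's stake shrinks), so Tariq is the only person who could newly come to control Kestrel.
Tariq holds 100% of Orbis, so Tariq controls Orbis.
Orbis and Tariq together hold 35% + 65% = 100% of Kestrel, so Tariq controls Kestrel.
So Tariq already controls Kestrel before the transaction.
After the purchase, Tariq holds 18% of Juniper directly, and Orbis's stake falls to 7%.
Tariq controlled Kestrel already, so this is not a new person acquiring control; every other person's position is unchanged or reduced.
No new person acquires control, so the clause is not triggered.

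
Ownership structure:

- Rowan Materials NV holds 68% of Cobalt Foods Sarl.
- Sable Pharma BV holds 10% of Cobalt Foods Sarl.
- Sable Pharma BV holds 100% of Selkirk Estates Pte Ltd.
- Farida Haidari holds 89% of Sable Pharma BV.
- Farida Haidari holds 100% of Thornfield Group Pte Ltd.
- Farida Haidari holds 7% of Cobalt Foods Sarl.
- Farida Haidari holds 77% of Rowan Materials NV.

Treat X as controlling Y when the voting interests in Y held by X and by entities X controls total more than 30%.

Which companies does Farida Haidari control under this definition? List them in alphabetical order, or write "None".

Cobalt Foods Sarl, Rowan Materials NV, Sable Pharma BV, Selkirk Estates Pte Ltd, Thornfield Group Pte Ltd

Farida holds 89% of Sable, so Farida controls Sable.
Farida holds 77% of Rowan, so Farida controls Rowan.
Sable holds 100% of Selkirk, so Farida controls Selkirk.
Rowan and Farida and Sable together hold 68% + 7% + 10% = 85% of Cobalt, so Farida controls Cobalt.
Farida holds 100% of Thornfield, so Farida controls Thornfield.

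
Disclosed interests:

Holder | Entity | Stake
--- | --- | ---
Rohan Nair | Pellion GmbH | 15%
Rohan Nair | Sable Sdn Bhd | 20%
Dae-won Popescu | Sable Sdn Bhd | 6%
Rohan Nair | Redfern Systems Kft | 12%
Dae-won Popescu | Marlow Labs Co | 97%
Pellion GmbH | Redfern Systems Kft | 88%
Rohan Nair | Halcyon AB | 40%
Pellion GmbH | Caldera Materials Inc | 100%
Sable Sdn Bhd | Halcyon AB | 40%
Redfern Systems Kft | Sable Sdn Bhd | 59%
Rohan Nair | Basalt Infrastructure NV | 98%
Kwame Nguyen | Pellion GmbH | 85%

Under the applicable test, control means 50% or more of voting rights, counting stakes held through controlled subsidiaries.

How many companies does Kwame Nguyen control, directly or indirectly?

Kwame holds 85% of Pellion, so Kwame controls Pellion.
Pellion holds 88% of Redfern, so Kwame controls Redfern.
Redfern holds 59% of Sable, so Kwame controls Sable.
Pellion holds 100% of Caldera, so Kwame controls Caldera.
No other company's threshold is met.
Kwame controls 4 companies.

4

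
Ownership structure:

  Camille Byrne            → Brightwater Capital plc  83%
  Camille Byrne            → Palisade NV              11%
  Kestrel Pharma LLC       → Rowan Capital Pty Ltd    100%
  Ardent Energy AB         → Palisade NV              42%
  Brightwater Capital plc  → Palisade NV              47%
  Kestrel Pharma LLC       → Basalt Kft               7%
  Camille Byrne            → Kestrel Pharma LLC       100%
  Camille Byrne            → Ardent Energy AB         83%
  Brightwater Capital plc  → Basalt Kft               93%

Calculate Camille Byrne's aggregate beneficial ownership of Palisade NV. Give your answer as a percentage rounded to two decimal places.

Camille reaches Palisade along 3 paths.
Via Ardent: 83% × 42% = 34.86%.
Direct stake: 11% = 11%.
Via Brightwater: 83% × 47% = 39.01%.
Total: 34.86% + 11% + 39.01% = 84.87%.

84.87%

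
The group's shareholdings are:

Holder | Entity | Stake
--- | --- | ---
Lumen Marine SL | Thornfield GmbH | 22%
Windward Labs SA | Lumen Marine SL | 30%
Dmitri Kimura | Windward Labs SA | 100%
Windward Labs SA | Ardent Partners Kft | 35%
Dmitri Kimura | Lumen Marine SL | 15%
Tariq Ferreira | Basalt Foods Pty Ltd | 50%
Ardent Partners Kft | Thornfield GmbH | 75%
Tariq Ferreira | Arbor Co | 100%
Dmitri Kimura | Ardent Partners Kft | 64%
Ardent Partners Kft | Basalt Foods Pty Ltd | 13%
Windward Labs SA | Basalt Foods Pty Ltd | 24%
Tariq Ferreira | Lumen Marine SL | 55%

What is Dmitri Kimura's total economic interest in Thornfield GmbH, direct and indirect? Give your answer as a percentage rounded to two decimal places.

Dmitri reaches Thornfield along 4 paths.
Via Windward → Ardent: 100% × 35% × 75% = 26.25%.
Via Ardent: 64% × 75% = 48%.
Via Windward → Lumen: 100% × 30% × 22% = 6.6%.
Via Lumen: 15% × 22% = 3.3%.
Total: 26.25% + 48% + 6.6% + 3.3% = 84.15%.

84.15%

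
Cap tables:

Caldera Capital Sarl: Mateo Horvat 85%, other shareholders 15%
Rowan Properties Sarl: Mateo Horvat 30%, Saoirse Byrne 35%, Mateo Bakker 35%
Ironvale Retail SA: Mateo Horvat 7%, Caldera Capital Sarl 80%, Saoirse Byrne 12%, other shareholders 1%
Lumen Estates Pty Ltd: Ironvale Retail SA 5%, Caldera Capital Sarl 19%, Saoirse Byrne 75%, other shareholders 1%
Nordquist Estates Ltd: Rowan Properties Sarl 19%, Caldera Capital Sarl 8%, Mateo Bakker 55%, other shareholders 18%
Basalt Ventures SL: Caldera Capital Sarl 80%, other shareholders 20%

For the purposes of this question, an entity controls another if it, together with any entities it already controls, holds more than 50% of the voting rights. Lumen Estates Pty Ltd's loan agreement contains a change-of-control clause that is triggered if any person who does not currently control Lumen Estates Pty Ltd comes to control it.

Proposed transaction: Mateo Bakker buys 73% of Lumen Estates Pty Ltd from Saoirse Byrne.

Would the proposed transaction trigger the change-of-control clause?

The purchase adds only to Mateo Bakker's holdings (Saoirse's stake shrinks), so Mateo Bakker is the only person who could newly come to control Lumen.
Mateo Bakker holds 55% of Nordquist, so Mateo Bakker controls Nordquist.
Neither Mateo Bakker nor any entity Mateo Bakker controls holds any voting interest in Lumen.
So before the transaction, Mateo Bakker does not control Lumen.
After the purchase, Mateo Bakker holds 73% of Lumen directly, and Saoirse's stake falls to 2%.
Mateo Bakker holds 73% of Lumen, so Mateo Bakker controls Lumen.
Mateo Bakker did not control Lumen before and does after, so the clause is triggered.

Yes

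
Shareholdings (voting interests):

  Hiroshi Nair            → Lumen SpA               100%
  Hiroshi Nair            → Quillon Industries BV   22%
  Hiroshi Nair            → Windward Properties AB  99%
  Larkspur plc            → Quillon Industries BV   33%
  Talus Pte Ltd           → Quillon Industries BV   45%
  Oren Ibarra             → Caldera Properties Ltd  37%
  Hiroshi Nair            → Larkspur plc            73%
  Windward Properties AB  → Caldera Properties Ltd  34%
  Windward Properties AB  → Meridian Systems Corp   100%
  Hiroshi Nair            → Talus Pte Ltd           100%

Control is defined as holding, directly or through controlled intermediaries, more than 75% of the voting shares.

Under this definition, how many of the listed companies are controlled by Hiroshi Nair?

4

Hiroshi holds 99% of Windward, so Hiroshi controls Windward.
Hiroshi holds 100% of Lumen, so Hiroshi controls Lumen.
Hiroshi holds 100% of Talus, so Hiroshi controls Talus.
Windward holds 100% of Meridian, so Hiroshi controls Meridian.
No other company's threshold is met.
Hiroshi controls 4 companies.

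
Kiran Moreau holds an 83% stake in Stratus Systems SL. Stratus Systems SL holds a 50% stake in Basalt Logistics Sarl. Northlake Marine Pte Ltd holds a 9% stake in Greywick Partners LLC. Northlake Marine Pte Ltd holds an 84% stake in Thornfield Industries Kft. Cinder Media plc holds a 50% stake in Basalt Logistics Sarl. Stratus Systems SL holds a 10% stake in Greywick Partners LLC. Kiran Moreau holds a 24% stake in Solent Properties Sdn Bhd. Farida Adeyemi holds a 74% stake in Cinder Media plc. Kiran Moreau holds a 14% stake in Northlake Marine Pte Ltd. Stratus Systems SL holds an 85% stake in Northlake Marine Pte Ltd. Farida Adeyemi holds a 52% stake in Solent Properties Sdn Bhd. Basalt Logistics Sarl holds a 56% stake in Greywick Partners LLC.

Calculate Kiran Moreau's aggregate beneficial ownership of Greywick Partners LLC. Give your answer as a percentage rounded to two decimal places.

Kiran reaches Greywick along 4 paths.
Via Stratus → Northlake: 83% × 85% × 9% = 6.3495%.
Via Northlake: 14% × 9% = 1.26%.
Via Stratus → Basalt: 83% × 50% × 56% = 23.24%.
Via Stratus: 83% × 10% = 8.3%.
Total: 6.3495% + 1.26% + 23.24% + 8.3% = 39.1495%.
Rounded: 39.15%.

39.15%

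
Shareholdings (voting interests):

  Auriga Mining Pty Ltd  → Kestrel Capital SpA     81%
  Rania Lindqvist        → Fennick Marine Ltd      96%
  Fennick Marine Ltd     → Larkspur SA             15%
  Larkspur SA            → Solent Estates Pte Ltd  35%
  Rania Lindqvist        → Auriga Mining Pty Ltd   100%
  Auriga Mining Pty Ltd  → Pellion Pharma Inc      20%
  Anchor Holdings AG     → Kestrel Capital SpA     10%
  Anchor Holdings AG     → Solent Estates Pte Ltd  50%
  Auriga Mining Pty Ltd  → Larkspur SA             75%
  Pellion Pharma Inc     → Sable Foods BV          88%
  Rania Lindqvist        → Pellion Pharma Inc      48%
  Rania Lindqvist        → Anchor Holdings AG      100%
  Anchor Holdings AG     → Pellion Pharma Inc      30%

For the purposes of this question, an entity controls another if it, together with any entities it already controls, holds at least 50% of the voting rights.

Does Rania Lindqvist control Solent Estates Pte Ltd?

Rania holds 96% of Fennick, so Rania controls Fennick.
Rania holds 100% of Auriga, so Rania controls Auriga.
Auriga and Fennick together hold 75% + 15% = 90% of Larkspur, so Rania controls Larkspur.
Rania holds 100% of Anchor, so Rania controls Anchor.
Anchor and Larkspur together hold 50% + 35% = 85% of Solent, so Rania controls Solent.

Yes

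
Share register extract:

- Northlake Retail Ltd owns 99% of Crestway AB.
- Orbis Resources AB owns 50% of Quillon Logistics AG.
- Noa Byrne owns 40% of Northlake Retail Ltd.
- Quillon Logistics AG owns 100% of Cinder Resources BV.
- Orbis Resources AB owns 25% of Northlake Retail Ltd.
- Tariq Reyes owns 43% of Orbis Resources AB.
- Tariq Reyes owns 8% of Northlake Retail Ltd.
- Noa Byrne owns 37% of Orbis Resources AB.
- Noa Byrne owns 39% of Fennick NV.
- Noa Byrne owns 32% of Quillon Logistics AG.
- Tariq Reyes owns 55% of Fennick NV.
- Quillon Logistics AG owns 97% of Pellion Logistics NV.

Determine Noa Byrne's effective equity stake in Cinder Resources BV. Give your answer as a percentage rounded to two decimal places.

Noa reaches Cinder along 2 paths.
Via Quillon: 32% × 100% = 32%.
Via Orbis → Quillon: 37% × 50% × 100% = 18.5%.
Total: 32% + 18.5% = 50.5%.
Rounded: 50.50%.

50.50%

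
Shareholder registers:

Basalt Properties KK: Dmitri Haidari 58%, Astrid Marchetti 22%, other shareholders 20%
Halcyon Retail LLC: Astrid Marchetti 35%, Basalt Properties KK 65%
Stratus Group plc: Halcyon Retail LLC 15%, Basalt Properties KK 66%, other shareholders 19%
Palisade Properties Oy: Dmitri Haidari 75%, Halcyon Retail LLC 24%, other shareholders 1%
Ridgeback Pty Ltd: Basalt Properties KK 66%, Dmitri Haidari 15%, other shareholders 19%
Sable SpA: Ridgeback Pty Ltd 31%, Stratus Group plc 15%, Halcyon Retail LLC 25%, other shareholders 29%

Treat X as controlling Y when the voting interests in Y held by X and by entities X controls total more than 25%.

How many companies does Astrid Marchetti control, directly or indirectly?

Astrid holds 35% of Halcyon, so Astrid controls Halcyon.
No other company's threshold is met.
Astrid controls 1 company.

1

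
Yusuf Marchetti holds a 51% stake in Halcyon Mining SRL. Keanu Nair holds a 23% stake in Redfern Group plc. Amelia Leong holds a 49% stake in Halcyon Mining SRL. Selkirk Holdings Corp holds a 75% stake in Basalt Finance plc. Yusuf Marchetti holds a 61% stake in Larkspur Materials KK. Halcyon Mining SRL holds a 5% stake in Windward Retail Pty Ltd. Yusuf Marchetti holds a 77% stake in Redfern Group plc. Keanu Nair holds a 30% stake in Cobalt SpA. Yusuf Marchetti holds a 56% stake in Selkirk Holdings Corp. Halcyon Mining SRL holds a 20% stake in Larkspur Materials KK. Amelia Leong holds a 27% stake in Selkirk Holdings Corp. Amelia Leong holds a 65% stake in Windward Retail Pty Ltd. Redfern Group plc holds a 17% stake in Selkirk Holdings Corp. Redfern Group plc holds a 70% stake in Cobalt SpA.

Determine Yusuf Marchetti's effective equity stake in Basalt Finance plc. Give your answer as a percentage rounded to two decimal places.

51.82%

Yusuf reaches Basalt along 2 paths.
Via Redfern → Selkirk: 77% × 17% × 75% = 9.8175%.
Via Selkirk: 56% × 75% = 42%.
Total: 9.8175% + 42% = 51.8175%.
Rounded: 51.82%.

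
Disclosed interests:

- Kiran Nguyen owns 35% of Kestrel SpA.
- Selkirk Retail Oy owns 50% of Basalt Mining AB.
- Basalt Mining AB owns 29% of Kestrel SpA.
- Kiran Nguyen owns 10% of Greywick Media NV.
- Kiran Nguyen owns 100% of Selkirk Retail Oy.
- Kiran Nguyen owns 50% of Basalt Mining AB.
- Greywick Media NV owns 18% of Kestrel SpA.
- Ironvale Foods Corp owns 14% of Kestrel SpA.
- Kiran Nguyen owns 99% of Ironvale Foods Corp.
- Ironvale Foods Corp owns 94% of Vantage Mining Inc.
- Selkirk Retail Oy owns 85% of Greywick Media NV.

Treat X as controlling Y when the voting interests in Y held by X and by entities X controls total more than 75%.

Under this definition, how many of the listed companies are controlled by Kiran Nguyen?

6

Kiran holds 100% of Selkirk, so Kiran controls Selkirk.
Kiran and Selkirk together hold 10% + 85% = 95% of Greywick, so Kiran controls Greywick.
Kiran and Selkirk together hold 50% + 50% = 100% of Basalt, so Kiran controls Basalt.
Kiran holds 99% of Ironvale, so Kiran controls Ironvale.
Basalt and Kiran and Ironvale and Greywick together hold 29% + 35% + 14% + 18% = 96% of Kestrel, so Kiran controls Kestrel.
Ironvale holds 94% of Vantage, so Kiran controls Vantage.
Kiran controls 6 companies.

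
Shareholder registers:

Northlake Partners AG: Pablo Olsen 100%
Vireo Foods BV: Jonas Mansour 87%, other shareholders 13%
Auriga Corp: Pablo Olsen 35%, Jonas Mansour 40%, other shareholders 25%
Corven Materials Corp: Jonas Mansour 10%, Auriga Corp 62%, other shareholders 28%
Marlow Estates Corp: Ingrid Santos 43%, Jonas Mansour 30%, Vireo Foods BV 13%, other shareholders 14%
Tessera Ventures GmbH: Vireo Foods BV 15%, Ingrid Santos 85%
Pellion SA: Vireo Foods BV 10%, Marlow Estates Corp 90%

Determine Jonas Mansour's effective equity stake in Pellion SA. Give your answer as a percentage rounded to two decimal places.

Jonas reaches Pellion along 3 paths.
Via Vireo: 87% × 10% = 8.7%.
Via Marlow: 30% × 90% = 27%.
Via Vireo → Marlow: 87% × 13% × 90% = 10.179%.
Total: 8.7% + 27% + 10.179% = 45.879%.
Rounded: 45.88%.

45.88%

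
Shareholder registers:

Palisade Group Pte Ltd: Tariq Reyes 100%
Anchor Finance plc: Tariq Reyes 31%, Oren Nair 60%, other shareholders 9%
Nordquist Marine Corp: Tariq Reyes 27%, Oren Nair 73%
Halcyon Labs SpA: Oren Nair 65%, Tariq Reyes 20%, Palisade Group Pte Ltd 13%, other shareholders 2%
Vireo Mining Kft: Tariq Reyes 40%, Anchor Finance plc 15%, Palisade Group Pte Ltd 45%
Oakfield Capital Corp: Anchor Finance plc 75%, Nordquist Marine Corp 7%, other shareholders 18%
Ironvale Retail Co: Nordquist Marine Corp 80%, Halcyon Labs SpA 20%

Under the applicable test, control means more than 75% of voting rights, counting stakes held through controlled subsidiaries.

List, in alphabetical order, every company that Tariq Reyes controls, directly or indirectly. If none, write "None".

Tariq holds 100% of Palisade, so Tariq controls Palisade.
Tariq and Palisade together hold 40% + 45% = 85% of Vireo, so Tariq controls Vireo.
No other company's threshold is met.

Palisade Group Pte Ltd, Vireo Mining Kft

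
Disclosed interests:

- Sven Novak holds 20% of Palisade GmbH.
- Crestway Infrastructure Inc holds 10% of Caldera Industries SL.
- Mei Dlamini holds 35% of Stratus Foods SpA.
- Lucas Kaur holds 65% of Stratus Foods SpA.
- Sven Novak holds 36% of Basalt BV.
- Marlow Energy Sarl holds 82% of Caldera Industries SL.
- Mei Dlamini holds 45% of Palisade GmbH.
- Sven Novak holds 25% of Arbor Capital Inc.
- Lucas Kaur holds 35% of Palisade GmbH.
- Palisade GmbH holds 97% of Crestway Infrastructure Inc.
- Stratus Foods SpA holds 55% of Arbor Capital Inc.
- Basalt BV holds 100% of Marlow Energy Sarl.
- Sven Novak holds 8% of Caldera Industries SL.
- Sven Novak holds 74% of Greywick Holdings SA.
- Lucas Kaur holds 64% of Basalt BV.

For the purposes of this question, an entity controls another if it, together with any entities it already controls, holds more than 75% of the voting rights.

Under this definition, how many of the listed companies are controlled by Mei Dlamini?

0

Mei's largest direct stake is 45% in Palisade, which does not meet the threshold.
Mei controls 0 companies.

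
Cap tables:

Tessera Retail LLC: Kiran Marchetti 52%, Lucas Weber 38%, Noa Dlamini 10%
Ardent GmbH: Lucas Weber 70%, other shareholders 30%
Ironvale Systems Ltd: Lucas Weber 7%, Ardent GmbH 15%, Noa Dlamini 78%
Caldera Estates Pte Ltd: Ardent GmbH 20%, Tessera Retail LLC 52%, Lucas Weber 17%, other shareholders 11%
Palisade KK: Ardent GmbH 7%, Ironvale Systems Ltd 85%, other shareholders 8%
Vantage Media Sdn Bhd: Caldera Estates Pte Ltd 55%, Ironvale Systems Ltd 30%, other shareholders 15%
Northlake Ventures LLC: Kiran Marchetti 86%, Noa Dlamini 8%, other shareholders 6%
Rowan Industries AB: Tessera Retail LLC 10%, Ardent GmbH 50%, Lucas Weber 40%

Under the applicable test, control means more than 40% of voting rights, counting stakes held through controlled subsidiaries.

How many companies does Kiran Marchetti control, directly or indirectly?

4

Kiran holds 52% of Tessera, so Kiran controls Tessera.
Tessera holds 52% of Caldera, so Kiran controls Caldera.
Caldera holds 55% of Vantage, so Kiran controls Vantage.
Kiran holds 86% of Northlake, so Kiran controls Northlake.
No other company's threshold is met.
Kiran controls 4 companies.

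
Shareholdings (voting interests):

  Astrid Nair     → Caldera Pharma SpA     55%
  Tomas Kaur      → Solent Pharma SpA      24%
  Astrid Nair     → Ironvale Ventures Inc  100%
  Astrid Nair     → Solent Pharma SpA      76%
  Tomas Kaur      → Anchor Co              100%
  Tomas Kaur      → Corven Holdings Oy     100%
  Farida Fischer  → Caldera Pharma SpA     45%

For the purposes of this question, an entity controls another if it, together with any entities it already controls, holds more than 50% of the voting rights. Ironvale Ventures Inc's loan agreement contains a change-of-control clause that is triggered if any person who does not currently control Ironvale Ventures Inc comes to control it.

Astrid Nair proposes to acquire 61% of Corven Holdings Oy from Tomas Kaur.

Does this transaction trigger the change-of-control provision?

The purchase adds only to Astrid's holdings (Tomas's stake shrinks), so Astrid is the only person who could newly come to control Ironvale.
Astrid holds 100% of Ironvale, so Astrid controls Ironvale.
So Astrid already controls Ironvale before the transaction.
After the purchase, Astrid holds 61% of Corven directly, and Tomas's stake falls to 39%.
Astrid controlled Ironvale already, so this is not a new person acquiring control; every other person's position is unchanged or reduced.
No new person acquires control, so the clause is not triggered.

No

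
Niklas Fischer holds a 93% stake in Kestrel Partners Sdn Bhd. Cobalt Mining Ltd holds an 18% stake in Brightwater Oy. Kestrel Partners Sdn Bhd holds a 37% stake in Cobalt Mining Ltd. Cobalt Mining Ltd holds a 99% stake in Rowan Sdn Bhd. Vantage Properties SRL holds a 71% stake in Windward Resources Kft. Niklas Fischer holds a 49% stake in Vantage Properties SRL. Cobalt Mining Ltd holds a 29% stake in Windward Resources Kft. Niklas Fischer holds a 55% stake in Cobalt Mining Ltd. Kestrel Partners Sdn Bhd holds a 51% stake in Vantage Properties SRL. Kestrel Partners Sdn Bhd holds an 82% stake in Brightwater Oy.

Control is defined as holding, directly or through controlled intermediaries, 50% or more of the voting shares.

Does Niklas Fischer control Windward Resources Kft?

Yes

Niklas holds 93% of Kestrel, so Niklas controls Kestrel.
Niklas and Kestrel together hold 49% + 51% = 100% of Vantage, so Niklas controls Vantage.
Niklas and Kestrel together hold 55% + 37% = 92% of Cobalt, so Niklas controls Cobalt.
Vantage and Cobalt together hold 71% + 29% = 100% of Windward, so Niklas controls Windward.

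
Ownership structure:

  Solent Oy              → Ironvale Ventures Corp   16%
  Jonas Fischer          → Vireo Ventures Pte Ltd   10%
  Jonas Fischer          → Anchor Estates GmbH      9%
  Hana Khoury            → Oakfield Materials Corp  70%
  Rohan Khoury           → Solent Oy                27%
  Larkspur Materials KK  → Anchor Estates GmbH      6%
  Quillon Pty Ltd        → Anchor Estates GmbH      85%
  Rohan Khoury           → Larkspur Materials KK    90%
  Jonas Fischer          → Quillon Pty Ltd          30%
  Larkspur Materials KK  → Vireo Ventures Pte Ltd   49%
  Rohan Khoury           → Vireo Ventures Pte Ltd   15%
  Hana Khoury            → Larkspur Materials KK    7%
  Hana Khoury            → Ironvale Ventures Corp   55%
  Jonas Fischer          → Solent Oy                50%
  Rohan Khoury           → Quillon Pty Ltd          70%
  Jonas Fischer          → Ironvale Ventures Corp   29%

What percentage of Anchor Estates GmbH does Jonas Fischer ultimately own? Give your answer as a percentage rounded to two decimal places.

34.50%

Jonas reaches Anchor along 2 paths.
Via Quillon: 30% × 85% = 25.5%.
Direct stake: 9% = 9%.
Total: 25.5% + 9% = 34.5%.
Rounded: 34.50%.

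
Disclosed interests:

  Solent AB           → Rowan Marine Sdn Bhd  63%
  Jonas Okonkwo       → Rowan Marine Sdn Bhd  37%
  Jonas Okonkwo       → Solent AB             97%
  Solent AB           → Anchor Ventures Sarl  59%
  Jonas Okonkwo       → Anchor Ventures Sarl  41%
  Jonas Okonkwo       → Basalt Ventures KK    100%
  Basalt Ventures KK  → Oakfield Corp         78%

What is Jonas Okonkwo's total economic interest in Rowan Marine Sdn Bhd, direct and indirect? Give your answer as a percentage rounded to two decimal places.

Jonas reaches Rowan along 2 paths.
Direct stake: 37% = 37%.
Via Solent: 97% × 63% = 61.11%.
Total: 37% + 61.11% = 98.11%.

98.11%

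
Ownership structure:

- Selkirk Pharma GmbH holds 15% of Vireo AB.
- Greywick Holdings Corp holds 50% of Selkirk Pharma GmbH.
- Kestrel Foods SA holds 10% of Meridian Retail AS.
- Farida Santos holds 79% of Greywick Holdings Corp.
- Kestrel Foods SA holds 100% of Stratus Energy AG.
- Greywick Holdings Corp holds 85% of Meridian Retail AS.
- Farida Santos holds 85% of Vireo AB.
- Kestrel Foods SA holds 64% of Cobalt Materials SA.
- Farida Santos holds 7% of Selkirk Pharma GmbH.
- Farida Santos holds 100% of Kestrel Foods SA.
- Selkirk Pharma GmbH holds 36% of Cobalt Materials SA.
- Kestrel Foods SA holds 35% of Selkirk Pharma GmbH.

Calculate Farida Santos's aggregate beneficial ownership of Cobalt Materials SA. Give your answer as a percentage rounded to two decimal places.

Farida reaches Cobalt along 4 paths.
Via Greywick → Selkirk: 79% × 50% × 36% = 14.22%.
Via Kestrel → Selkirk: 100% × 35% × 36% = 12.6%.
Via Selkirk: 7% × 36% = 2.52%.
Via Kestrel: 100% × 64% = 64%.
Total: 14.22% + 12.6% + 2.52% + 64% = 93.34%.

93.34%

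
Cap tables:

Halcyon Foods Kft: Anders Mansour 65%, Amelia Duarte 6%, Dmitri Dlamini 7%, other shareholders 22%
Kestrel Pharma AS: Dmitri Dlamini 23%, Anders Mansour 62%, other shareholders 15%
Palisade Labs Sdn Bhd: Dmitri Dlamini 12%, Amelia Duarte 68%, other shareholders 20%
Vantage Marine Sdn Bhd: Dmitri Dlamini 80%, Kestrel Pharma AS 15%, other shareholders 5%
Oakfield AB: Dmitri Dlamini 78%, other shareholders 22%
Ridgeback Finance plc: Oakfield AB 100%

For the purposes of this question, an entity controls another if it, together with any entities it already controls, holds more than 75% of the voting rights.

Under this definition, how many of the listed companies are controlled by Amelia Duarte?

0

Amelia's largest direct stake is 68% in Palisade, which does not meet the threshold.
Amelia controls 0 companies.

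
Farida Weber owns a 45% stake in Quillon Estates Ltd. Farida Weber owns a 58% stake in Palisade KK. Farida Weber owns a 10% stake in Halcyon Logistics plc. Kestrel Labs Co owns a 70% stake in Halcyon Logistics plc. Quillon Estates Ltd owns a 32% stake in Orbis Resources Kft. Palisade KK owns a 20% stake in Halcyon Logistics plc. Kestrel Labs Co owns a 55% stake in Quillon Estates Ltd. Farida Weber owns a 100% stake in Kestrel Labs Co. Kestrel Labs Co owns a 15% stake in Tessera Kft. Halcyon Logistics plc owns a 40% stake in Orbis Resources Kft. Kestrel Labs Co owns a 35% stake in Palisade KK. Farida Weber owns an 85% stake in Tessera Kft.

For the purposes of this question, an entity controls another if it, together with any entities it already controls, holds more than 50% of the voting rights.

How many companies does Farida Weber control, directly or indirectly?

6

Farida holds 100% of Kestrel, so Farida controls Kestrel.
Farida and Kestrel together hold 45% + 55% = 100% of Quillon, so Farida controls Quillon.
Farida and Kestrel together hold 85% + 15% = 100% of Tessera, so Farida controls Tessera.
Farida and Kestrel together hold 58% + 35% = 93% of Palisade, so Farida controls Palisade.
Farida and Kestrel and Palisade together hold 10% + 70% + 20% = 100% of Halcyon, so Farida controls Halcyon.
Halcyon and Quillon together hold 40% + 32% = 72% of Orbis, so Farida controls Orbis.
Farida controls 6 companies.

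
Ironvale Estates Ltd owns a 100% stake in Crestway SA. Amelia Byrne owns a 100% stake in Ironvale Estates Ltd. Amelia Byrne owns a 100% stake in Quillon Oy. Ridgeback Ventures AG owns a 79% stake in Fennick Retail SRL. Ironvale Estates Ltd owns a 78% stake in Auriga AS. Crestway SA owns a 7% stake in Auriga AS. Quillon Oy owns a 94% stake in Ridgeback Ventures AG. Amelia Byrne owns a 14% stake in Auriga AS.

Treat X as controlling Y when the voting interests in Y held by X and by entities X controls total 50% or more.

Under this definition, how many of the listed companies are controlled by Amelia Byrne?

Amelia holds 100% of Ironvale, so Amelia controls Ironvale.
Amelia holds 100% of Quillon, so Amelia controls Quillon.
Quillon holds 94% of Ridgeback, so Amelia controls Ridgeback.
Ironvale holds 100% of Crestway, so Amelia controls Crestway.
Ironvale and Crestway and Amelia together hold 78% + 7% + 14% = 99% of Auriga, so Amelia controls Auriga.
Ridgeback holds 79% of Fennick, so Amelia controls Fennick.
Amelia controls 6 companies.

6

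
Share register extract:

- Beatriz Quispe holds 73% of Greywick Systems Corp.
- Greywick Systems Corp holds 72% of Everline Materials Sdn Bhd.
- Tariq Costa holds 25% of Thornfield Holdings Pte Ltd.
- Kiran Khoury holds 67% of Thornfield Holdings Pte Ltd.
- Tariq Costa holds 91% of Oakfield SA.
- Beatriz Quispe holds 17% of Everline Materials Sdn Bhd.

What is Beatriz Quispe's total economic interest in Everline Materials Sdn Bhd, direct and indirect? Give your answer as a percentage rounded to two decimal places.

69.56%

Beatriz reaches Everline along 2 paths.
Direct stake: 17% = 17%.
Via Greywick: 73% × 72% = 52.56%.
Total: 17% + 52.56% = 69.56%.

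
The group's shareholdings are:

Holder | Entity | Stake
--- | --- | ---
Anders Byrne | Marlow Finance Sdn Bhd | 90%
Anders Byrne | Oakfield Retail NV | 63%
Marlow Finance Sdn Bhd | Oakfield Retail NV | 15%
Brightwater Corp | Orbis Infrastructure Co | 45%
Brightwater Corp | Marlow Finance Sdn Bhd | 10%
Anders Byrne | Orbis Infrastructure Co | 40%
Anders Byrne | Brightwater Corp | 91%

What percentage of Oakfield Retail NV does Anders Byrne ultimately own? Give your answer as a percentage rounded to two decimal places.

Anders reaches Oakfield along 3 paths.
Via Brightwater → Marlow: 91% × 10% × 15% = 1.365%.
Via Marlow: 90% × 15% = 13.5%.
Direct stake: 63% = 63%.
Total: 1.365% + 13.5% + 63% = 77.865%.
Rounded: 77.87%.

77.87%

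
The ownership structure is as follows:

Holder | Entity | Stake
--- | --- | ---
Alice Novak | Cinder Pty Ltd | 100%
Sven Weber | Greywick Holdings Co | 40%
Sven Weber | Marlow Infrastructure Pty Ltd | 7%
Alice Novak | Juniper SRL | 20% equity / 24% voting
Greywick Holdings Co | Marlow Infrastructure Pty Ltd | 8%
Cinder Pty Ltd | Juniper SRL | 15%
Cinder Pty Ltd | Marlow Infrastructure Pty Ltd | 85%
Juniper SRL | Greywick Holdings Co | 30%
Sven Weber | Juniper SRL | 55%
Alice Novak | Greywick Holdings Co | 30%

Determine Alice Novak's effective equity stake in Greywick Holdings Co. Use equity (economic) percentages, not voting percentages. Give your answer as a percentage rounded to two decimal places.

Alice reaches Greywick along 3 paths.
Via Juniper: 20% × 30% = 6%.
Via Cinder → Juniper: 100% × 15% × 30% = 4.5%.
Direct stake: 30% = 30%.
Total: 6% + 4.5% + 30% = 40.5%.
Rounded: 40.50%.

40.50%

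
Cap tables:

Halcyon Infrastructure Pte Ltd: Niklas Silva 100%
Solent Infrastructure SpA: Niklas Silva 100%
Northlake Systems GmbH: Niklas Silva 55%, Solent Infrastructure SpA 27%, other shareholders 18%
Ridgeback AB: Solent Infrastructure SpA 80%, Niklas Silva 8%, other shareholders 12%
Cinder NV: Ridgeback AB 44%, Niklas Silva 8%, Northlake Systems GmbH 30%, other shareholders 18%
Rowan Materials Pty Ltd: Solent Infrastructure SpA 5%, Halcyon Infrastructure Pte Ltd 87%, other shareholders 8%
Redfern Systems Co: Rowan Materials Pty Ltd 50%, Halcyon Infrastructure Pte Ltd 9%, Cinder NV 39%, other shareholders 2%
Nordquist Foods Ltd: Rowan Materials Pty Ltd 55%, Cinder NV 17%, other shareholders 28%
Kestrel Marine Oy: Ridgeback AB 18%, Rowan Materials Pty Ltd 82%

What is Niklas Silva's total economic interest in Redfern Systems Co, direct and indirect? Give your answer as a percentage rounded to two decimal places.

Niklas reaches Redfern along 8 paths.
Via Solent → Rowan: 100% × 5% × 50% = 2.5%.
Via Halcyon → Rowan: 100% × 87% × 50% = 43.5%.
Via Halcyon: 100% × 9% = 9%.
Via Solent → Ridgeback → Cinder: 100% × 80% × 44% × 39% = 13.728%.
Via Ridgeback → Cinder: 8% × 44% × 39% = 1.3728%.
Via Cinder: 8% × 39% = 3.12%.
Via Northlake → Cinder: 55% × 30% × 39% = 6.435%.
Via Solent → Northlake → Cinder: 100% × 27% × 30% × 39% = 3.159%.
Total: 2.5% + 43.5% + 9% + 13.728% + 1.3728% + 3.12% + 6.435% + 3.159% = 82.8148%.
Rounded: 82.81%.

82.81%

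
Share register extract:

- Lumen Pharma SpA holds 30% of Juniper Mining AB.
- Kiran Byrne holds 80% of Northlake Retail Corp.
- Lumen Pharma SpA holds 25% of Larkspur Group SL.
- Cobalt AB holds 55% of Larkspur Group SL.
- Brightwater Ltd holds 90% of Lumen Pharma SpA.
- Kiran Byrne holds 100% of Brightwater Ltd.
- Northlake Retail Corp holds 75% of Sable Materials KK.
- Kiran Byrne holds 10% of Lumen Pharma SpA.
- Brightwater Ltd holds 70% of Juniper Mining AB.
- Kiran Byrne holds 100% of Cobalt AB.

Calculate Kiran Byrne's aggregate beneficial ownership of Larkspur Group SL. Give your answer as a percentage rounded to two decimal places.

80.00%

Kiran reaches Larkspur along 3 paths.
Via Cobalt: 100% × 55% = 55%.
Via Lumen: 10% × 25% = 2.5%.
Via Brightwater → Lumen: 100% × 90% × 25% = 22.5%.
Total: 55% + 2.5% + 22.5% = 80%.
Rounded: 80.00%.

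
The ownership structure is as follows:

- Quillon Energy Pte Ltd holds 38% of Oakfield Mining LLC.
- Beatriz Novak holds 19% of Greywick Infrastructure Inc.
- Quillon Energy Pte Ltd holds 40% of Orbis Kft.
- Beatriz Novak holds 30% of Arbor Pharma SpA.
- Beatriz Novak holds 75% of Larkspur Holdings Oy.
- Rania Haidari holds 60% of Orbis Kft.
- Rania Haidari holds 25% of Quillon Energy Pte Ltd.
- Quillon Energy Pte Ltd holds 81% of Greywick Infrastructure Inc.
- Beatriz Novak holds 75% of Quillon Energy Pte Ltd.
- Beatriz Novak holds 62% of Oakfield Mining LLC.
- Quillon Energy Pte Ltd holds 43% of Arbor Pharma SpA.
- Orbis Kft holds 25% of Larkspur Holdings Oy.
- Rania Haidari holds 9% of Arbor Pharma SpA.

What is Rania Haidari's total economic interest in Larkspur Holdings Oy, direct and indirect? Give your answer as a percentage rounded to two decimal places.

17.50%

Rania reaches Larkspur along 2 paths.
Via Orbis: 60% × 25% = 15%.
Via Quillon → Orbis: 25% × 40% × 25% = 2.5%.
Total: 15% + 2.5% = 17.5%.
Rounded: 17.50%.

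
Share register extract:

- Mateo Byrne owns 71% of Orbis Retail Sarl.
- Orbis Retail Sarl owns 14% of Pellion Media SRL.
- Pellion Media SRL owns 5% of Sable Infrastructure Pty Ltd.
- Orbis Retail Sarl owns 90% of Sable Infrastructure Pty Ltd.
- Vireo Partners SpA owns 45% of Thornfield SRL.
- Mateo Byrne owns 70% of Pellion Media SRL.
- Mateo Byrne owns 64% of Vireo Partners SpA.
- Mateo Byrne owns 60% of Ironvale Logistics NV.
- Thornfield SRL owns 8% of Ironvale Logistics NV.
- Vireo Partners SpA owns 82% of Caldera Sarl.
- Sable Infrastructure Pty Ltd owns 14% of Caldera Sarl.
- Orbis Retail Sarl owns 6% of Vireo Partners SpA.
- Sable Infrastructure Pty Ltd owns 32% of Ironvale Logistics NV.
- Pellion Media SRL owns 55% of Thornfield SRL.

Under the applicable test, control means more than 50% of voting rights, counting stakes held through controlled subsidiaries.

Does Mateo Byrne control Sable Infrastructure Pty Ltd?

Mateo holds 71% of Orbis, so Mateo controls Orbis.
Orbis and Mateo together hold 14% + 70% = 84% of Pellion, so Mateo controls Pellion.
Orbis and Pellion together hold 90% + 5% = 95% of Sable, so Mateo controls Sable.

Yes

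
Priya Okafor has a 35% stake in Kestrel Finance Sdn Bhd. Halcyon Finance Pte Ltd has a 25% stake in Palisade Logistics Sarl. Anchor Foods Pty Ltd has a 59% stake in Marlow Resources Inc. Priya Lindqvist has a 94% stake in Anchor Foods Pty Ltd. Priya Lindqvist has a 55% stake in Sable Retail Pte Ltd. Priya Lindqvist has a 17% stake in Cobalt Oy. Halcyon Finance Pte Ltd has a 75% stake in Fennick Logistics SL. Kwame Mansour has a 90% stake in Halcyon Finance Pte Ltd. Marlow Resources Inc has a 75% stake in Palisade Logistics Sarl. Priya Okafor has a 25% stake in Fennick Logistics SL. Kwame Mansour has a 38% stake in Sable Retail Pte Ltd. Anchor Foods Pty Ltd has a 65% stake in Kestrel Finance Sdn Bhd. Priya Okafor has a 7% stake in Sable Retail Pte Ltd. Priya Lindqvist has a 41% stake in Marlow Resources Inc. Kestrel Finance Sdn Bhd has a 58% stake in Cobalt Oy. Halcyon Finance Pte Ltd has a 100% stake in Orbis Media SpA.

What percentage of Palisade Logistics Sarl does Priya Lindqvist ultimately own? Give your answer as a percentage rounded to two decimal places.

Priya Lindqvist reaches Palisade along 2 paths.
Via Anchor → Marlow: 94% × 59% × 75% = 41.595%.
Via Marlow: 41% × 75% = 30.75%.
Total: 41.595% + 30.75% = 72.345%.
Rounded: 72.35%.

72.35%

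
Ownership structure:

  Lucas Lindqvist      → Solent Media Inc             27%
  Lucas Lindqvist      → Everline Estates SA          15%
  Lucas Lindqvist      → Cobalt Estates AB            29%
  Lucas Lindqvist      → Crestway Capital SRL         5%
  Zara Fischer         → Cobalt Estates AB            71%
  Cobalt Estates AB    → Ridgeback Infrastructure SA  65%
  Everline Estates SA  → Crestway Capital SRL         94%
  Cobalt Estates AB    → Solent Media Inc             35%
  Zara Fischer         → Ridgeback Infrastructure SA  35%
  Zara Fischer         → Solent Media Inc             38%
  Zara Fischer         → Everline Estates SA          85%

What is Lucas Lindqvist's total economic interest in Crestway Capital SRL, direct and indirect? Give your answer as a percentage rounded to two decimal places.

Lucas reaches Crestway along 2 paths.
Via Everline: 15% × 94% = 14.1%.
Direct stake: 5% = 5%.
Total: 14.1% + 5% = 19.1%.
Rounded: 19.10%.

19.10%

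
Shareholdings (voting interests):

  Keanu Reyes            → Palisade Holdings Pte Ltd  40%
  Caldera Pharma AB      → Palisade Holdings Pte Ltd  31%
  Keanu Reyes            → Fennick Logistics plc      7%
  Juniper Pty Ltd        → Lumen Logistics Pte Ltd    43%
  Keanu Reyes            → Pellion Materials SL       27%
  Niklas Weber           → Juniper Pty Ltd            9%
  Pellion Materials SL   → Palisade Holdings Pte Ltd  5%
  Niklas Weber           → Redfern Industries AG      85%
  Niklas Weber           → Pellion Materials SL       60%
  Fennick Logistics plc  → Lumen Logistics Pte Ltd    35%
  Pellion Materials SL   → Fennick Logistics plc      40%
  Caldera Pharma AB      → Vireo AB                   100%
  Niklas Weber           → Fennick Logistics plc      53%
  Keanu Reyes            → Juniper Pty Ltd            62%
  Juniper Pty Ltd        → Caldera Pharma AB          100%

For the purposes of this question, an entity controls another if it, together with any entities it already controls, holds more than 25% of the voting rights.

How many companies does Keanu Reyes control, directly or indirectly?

7

Keanu holds 62% of Juniper, so Keanu controls Juniper.
Keanu holds 27% of Pellion, so Keanu controls Pellion.
Juniper holds 100% of Caldera, so Keanu controls Caldera.
Pellion and Keanu together hold 40% + 7% = 47% of Fennick, so Keanu controls Fennick.
Pellion and Keanu and Caldera together hold 5% + 40% + 31% = 76% of Palisade, so Keanu controls Palisade.
Caldera holds 100% of Vireo, so Keanu controls Vireo.
Fennick and Juniper together hold 35% + 43% = 78% of Lumen, so Keanu controls Lumen.
No other company's threshold is met.
Keanu controls 7 companies.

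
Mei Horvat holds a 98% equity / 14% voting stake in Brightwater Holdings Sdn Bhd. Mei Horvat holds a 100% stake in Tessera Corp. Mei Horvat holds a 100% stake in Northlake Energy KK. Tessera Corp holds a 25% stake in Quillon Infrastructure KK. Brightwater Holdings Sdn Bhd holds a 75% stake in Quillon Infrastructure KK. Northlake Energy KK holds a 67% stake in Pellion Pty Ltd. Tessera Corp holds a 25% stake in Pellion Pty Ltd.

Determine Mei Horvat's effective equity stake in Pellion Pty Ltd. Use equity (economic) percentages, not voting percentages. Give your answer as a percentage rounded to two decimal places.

92.00%

Mei reaches Pellion along 2 paths.
Via Tessera: 100% × 25% = 25%.
Via Northlake: 100% × 67% = 67%.
Total: 25% + 67% = 92%.
Rounded: 92.00%.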